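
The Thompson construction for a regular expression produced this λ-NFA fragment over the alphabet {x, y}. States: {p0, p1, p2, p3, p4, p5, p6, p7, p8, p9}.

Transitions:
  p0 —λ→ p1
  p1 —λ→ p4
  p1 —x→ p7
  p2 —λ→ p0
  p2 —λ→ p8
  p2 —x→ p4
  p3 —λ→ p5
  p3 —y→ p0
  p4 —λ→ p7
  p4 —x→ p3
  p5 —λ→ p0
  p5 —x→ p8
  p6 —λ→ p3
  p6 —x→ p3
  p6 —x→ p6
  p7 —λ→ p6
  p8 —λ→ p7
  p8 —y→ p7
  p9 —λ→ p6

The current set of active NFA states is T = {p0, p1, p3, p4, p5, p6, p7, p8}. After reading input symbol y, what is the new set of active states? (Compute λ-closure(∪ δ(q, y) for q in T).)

p3 on y → {p0}.
p8 on y → {p7}.
No y-transition from p0, p1, p4, p5, p6, p7.
Union after reading y: {p0, p7}.
Now take the λ-closure:
From p0 via λ: add p1.
From p7 via λ: add p6.
From p1 via λ: add p4.
From p6 via λ: add p3.
From p3 via λ: add p5.
No new states can be added; the closed set is {p0, p1, p3, p4, p5, p6, p7}.

{p0, p1, p3, p4, p5, p6, p7}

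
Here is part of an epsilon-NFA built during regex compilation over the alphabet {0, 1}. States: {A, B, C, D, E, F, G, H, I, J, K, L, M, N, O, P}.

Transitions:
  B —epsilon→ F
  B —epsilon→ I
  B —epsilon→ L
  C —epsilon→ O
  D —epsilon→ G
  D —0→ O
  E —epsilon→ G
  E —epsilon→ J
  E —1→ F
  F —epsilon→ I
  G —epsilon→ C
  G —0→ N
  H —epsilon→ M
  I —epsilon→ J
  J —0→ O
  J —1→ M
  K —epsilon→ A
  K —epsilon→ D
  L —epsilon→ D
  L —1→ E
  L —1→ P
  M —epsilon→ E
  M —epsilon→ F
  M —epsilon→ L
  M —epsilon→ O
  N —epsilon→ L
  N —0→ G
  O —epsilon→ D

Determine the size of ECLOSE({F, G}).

7

Start with {F, G}.
From F via epsilon: add I.
From G via epsilon: add C.
From C via epsilon: add O.
From I via epsilon: add J.
From O via epsilon: add D.
epsilon-closure = {C, D, F, G, I, J, O}, which has 7 states.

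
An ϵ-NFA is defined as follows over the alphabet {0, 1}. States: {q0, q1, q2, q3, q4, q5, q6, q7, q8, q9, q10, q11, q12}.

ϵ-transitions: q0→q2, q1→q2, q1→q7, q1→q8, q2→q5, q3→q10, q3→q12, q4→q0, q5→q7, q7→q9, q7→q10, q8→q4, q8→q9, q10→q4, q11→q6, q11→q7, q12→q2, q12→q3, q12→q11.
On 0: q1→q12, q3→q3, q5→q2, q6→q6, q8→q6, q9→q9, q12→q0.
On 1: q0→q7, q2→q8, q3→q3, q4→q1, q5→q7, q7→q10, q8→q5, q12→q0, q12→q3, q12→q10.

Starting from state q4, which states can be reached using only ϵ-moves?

{q0, q2, q4, q5, q7, q9, q10}

Start with {q4}.
From q4 via ϵ: add q0.
From q0 via ϵ: add q2.
From q2 via ϵ: add q5.
From q5 via ϵ: add q7.
From q7 via ϵ: add q9, q10.
No new states can be added; the closed set is {q0, q2, q4, q5, q7, q9, q10}.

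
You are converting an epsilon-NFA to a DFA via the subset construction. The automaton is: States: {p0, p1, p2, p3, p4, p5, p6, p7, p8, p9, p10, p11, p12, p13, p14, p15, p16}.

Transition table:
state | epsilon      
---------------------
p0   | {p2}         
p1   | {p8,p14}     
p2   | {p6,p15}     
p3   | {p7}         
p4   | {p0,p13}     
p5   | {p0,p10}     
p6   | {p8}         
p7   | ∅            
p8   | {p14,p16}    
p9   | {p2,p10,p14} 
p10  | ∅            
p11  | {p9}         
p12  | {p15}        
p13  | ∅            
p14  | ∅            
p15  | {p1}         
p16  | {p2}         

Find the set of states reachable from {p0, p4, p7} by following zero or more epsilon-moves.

{p0, p1, p2, p4, p6, p7, p8, p13, p14, p15, p16}

Start with {p0, p4, p7}.
From p0 via epsilon: add p2.
From p4 via epsilon: add p13.
From p2 via epsilon: add p6, p15.
From p6 via epsilon: add p8.
From p15 via epsilon: add p1.
From p1 via epsilon: add p14.
From p8 via epsilon: add p16.
No new states can be added; the closed set is {p0, p1, p2, p4, p6, p7, p8, p13, p14, p15, p16}.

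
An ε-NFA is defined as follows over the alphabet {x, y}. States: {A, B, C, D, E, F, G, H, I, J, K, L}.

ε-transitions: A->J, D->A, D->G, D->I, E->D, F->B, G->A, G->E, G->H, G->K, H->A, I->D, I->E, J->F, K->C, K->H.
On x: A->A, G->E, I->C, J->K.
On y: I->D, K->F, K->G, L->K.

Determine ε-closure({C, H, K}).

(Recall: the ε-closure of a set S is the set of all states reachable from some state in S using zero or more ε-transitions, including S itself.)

Start with {C, H, K}.
From H via ε: add A.
From A via ε: add J.
From J via ε: add F.
From F via ε: add B.
No new states can be added; the closed set is {A, B, C, F, H, J, K}.

{A, B, C, F, H, J, K}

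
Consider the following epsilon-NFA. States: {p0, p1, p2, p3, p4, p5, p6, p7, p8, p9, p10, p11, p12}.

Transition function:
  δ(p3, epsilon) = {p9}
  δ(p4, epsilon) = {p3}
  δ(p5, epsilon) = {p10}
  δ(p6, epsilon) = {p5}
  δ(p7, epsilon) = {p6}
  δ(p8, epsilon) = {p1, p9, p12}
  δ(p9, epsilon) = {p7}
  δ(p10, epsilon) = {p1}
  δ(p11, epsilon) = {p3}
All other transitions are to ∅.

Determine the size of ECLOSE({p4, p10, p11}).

Start with {p4, p10, p11}.
From p4 via epsilon: add p3.
From p10 via epsilon: add p1.
From p3 via epsilon: add p9.
From p9 via epsilon: add p7.
From p7 via epsilon: add p6.
From p6 via epsilon: add p5.
epsilon-closure = {p1, p3, p4, p5, p6, p7, p9, p10, p11}, which has 9 states.

9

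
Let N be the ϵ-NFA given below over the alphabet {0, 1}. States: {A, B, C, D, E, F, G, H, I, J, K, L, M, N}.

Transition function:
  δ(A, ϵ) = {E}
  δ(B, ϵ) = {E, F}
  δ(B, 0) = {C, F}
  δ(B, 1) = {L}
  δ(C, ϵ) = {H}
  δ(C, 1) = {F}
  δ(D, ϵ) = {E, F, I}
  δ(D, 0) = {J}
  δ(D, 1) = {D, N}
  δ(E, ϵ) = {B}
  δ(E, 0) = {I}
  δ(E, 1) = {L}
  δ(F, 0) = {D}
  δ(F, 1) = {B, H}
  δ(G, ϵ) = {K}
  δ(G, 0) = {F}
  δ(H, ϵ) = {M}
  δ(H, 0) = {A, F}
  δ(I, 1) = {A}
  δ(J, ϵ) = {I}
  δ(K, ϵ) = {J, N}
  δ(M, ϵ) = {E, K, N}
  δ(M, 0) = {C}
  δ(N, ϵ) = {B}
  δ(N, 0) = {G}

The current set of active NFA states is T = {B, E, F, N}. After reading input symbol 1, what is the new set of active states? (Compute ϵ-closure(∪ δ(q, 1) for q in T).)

B on 1 → {L}.
E on 1 → {L}.
F on 1 → {B, H}.
No 1-transition from N.
Union after reading 1: {B, H, L}.
Now take the ϵ-closure:
From B via ϵ: add E, F.
From H via ϵ: add M.
From M via ϵ: add K, N.
From K via ϵ: add J.
From J via ϵ: add I.
No new states can be added; the closed set is {B, E, F, H, I, J, K, L, M, N}.

{B, E, F, H, I, J, K, L, M, N}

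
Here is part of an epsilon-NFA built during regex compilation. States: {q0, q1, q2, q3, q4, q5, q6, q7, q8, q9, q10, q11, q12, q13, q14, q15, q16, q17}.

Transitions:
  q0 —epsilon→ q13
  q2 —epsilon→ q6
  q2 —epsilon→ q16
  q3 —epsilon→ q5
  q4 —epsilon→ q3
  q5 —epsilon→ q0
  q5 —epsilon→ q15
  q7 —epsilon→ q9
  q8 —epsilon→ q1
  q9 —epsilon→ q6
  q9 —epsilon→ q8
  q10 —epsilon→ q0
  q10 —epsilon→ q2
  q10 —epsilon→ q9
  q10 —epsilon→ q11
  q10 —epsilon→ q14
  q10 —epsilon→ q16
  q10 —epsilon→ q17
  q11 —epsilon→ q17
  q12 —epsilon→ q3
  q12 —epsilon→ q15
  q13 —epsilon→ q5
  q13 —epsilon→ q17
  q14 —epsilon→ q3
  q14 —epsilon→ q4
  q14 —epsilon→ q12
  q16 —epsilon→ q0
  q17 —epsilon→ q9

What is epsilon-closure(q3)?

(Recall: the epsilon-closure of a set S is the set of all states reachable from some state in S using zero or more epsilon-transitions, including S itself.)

Start with {q3}.
From q3 via epsilon: add q5.
From q5 via epsilon: add q0, q15.
From q0 via epsilon: add q13.
From q13 via epsilon: add q17.
From q17 via epsilon: add q9.
From q9 via epsilon: add q6, q8.
From q8 via epsilon: add q1.
No new states can be added; the closed set is {q0, q1, q3, q5, q6, q8, q9, q13, q15, q17}.

{q0, q1, q3, q5, q6, q8, q9, q13, q15, q17}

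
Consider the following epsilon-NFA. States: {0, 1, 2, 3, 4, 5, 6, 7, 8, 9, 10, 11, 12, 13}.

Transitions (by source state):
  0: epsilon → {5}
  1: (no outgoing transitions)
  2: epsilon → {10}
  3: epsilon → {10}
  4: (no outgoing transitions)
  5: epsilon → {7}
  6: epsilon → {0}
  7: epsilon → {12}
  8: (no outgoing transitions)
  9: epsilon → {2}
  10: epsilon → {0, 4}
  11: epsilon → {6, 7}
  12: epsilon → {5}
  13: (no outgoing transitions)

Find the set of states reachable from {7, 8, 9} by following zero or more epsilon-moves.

Start with {7, 8, 9}.
From 7 via epsilon: add 12.
From 9 via epsilon: add 2.
From 2 via epsilon: add 10.
From 12 via epsilon: add 5.
From 10 via epsilon: add 0, 4.
No new states can be added; the closed set is {0, 2, 4, 5, 7, 8, 9, 10, 12}.

{0, 2, 4, 5, 7, 8, 9, 10, 12}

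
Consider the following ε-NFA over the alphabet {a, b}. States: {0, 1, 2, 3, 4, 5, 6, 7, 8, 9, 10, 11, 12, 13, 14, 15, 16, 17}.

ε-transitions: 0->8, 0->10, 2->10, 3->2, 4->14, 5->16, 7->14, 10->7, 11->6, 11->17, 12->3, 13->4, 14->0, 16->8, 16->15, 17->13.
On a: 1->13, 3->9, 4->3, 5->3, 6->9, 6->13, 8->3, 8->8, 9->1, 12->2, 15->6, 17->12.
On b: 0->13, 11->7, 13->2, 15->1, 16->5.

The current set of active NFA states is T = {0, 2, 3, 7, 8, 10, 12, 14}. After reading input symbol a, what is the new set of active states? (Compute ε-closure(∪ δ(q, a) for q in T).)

3 on a → {9}.
8 on a → {3, 8}.
12 on a → {2}.
No a-transition from 0, 2, 7, 10, 14.
Union after reading a: {2, 3, 8, 9}.
Now take the ε-closure:
From 2 via ε: add 10.
From 10 via ε: add 7.
From 7 via ε: add 14.
From 14 via ε: add 0.
No new states can be added; the closed set is {0, 2, 3, 7, 8, 9, 10, 14}.

{0, 2, 3, 7, 8, 9, 10, 14}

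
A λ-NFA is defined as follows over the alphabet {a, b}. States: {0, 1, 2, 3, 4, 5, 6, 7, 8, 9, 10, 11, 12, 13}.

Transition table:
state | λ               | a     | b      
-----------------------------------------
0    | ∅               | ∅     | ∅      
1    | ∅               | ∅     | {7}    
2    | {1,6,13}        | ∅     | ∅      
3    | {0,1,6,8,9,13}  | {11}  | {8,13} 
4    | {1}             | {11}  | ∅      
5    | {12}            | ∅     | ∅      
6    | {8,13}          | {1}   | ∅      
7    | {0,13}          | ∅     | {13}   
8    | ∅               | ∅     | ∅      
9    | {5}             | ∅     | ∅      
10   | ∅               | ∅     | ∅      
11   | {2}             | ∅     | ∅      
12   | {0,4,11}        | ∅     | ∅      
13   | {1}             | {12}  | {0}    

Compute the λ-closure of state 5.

Start with {5}.
From 5 via λ: add 12.
From 12 via λ: add 0, 4, 11.
From 4 via λ: add 1.
From 11 via λ: add 2.
From 2 via λ: add 6, 13.
From 6 via λ: add 8.
No new states can be added; the closed set is {0, 1, 2, 4, 5, 6, 8, 11, 12, 13}.

{0, 1, 2, 4, 5, 6, 8, 11, 12, 13}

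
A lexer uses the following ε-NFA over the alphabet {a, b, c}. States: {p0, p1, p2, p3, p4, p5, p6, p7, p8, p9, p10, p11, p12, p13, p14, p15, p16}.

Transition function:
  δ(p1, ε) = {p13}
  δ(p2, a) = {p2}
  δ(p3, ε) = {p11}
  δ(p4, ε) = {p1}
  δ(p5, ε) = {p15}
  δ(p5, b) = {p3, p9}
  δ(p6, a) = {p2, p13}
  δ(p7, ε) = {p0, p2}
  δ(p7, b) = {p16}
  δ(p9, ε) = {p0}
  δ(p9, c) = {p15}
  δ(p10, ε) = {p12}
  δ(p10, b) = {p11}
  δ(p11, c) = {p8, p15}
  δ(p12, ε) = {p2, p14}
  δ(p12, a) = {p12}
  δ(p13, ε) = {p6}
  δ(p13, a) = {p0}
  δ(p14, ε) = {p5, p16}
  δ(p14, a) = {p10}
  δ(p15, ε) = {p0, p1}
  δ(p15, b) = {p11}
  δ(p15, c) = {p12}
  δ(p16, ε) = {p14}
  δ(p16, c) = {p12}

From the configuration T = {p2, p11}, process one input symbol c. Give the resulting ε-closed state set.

{p0, p1, p6, p8, p13, p15}

p11 on c → {p8, p15}.
No c-transition from p2.
Union after reading c: {p8, p15}.
Now take the ε-closure:
From p15 via ε: add p0, p1.
From p1 via ε: add p13.
From p13 via ε: add p6.
No new states can be added; the closed set is {p0, p1, p6, p8, p13, p15}.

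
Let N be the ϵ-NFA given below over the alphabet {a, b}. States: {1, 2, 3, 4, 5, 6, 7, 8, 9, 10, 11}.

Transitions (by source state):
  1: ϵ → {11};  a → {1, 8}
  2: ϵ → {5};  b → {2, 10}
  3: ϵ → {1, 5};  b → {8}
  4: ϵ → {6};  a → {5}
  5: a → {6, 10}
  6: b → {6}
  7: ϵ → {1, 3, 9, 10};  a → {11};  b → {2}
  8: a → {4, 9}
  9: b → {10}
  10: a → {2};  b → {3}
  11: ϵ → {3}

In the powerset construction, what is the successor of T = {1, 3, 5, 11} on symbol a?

1 on a → {1, 8}.
5 on a → {6, 10}.
No a-transition from 3, 11.
Union after reading a: {1, 6, 8, 10}.
Now take the ϵ-closure:
From 1 via ϵ: add 11.
From 11 via ϵ: add 3.
From 3 via ϵ: add 5.
No new states can be added; the closed set is {1, 3, 5, 6, 8, 10, 11}.

{1, 3, 5, 6, 8, 10, 11}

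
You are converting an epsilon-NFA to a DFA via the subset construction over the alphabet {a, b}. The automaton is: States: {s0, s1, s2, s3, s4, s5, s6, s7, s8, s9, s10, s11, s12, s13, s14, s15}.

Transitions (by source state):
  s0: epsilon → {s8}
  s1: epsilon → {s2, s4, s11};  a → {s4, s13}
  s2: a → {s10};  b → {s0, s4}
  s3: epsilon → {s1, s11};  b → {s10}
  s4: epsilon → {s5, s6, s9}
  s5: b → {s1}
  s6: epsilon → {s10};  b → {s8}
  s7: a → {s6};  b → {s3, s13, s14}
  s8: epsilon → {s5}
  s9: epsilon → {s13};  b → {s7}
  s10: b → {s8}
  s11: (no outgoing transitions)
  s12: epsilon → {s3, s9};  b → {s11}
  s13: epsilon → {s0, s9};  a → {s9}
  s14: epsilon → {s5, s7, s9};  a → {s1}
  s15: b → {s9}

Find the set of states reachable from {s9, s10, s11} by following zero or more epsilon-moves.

Start with {s9, s10, s11}.
From s9 via epsilon: add s13.
From s13 via epsilon: add s0.
From s0 via epsilon: add s8.
From s8 via epsilon: add s5.
No new states can be added; the closed set is {s0, s5, s8, s9, s10, s11, s13}.

{s0, s5, s8, s9, s10, s11, s13}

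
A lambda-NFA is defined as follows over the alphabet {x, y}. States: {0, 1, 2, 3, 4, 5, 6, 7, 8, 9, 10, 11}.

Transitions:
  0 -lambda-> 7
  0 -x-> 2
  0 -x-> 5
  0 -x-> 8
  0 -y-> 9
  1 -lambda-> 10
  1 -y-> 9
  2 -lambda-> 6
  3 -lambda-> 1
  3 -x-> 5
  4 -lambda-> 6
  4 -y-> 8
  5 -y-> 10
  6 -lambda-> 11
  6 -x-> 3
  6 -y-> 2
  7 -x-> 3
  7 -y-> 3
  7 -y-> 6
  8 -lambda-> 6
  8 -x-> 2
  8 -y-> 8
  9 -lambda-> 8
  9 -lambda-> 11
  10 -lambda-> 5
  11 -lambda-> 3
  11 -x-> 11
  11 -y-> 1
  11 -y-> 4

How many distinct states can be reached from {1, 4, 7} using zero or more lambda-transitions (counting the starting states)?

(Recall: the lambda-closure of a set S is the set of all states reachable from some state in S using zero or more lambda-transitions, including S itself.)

Start with {1, 4, 7}.
From 1 via lambda: add 10.
From 4 via lambda: add 6.
From 6 via lambda: add 11.
From 10 via lambda: add 5.
From 11 via lambda: add 3.
lambda-closure = {1, 3, 4, 5, 6, 7, 10, 11}, which has 8 states.

8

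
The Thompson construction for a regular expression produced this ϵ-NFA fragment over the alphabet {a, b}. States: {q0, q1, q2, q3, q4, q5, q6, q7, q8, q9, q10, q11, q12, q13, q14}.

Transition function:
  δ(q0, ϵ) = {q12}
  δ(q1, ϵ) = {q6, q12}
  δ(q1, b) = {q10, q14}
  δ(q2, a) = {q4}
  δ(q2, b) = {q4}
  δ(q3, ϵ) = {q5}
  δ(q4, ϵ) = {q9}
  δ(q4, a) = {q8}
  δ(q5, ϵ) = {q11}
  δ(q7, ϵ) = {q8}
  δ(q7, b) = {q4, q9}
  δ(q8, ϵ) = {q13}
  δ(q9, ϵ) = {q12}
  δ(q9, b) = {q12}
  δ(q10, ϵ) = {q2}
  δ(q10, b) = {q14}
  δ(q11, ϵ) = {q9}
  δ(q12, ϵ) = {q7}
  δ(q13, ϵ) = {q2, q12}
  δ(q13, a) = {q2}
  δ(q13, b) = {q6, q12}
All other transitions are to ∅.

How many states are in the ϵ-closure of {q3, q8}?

Start with {q3, q8}.
From q3 via ϵ: add q5.
From q8 via ϵ: add q13.
From q5 via ϵ: add q11.
From q13 via ϵ: add q2, q12.
From q11 via ϵ: add q9.
From q12 via ϵ: add q7.
ϵ-closure = {q2, q3, q5, q7, q8, q9, q11, q12, q13}, which has 9 states.

9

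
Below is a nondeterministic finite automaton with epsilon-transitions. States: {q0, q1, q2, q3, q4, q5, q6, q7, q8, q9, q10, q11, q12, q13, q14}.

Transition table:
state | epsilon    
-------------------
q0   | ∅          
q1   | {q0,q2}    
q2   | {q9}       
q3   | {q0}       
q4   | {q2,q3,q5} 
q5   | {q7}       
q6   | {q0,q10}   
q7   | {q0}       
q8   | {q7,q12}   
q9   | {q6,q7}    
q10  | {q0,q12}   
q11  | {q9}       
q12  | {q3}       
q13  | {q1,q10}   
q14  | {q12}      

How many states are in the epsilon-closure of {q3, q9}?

7

Start with {q3, q9}.
From q3 via epsilon: add q0.
From q9 via epsilon: add q6, q7.
From q6 via epsilon: add q10.
From q10 via epsilon: add q12.
epsilon-closure = {q0, q3, q6, q7, q9, q10, q12}, which has 7 states.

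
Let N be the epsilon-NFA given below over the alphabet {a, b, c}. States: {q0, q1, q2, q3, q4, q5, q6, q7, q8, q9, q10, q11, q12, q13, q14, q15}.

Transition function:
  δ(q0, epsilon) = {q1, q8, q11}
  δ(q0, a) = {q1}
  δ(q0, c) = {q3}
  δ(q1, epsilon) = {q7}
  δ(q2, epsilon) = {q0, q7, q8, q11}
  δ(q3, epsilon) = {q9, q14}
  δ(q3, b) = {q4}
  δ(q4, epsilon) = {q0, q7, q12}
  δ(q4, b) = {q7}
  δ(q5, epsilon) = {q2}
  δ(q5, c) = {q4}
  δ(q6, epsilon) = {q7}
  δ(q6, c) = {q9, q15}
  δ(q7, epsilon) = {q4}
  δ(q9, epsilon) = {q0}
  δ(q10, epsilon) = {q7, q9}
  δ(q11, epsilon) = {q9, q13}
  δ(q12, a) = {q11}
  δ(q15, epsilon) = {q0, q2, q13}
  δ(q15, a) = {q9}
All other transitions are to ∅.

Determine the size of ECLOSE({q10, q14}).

Start with {q10, q14}.
From q10 via epsilon: add q7, q9.
From q7 via epsilon: add q4.
From q9 via epsilon: add q0.
From q0 via epsilon: add q1, q8, q11.
From q4 via epsilon: add q12.
From q11 via epsilon: add q13.
epsilon-closure = {q0, q1, q4, q7, q8, q9, q10, q11, q12, q13, q14}, which has 11 states.

11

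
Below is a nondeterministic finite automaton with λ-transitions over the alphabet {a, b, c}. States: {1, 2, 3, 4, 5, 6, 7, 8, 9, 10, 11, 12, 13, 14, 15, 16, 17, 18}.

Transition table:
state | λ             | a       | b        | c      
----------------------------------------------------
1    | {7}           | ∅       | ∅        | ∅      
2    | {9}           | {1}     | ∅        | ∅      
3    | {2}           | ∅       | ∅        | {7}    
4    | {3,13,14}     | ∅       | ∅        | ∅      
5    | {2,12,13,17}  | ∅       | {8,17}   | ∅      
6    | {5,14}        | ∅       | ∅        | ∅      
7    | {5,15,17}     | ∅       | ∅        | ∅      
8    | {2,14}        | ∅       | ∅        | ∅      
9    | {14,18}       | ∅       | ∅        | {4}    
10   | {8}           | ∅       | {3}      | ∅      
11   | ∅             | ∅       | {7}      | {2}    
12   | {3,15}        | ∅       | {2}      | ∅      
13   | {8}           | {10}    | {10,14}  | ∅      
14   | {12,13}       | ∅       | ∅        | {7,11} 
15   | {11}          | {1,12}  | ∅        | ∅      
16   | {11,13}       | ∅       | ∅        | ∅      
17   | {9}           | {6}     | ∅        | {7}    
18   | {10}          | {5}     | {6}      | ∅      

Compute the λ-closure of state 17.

Start with {17}.
From 17 via λ: add 9.
From 9 via λ: add 14, 18.
From 14 via λ: add 12, 13.
From 18 via λ: add 10.
From 10 via λ: add 8.
From 12 via λ: add 3, 15.
From 3 via λ: add 2.
From 15 via λ: add 11.
No new states can be added; the closed set is {2, 3, 8, 9, 10, 11, 12, 13, 14, 15, 17, 18}.

{2, 3, 8, 9, 10, 11, 12, 13, 14, 15, 17, 18}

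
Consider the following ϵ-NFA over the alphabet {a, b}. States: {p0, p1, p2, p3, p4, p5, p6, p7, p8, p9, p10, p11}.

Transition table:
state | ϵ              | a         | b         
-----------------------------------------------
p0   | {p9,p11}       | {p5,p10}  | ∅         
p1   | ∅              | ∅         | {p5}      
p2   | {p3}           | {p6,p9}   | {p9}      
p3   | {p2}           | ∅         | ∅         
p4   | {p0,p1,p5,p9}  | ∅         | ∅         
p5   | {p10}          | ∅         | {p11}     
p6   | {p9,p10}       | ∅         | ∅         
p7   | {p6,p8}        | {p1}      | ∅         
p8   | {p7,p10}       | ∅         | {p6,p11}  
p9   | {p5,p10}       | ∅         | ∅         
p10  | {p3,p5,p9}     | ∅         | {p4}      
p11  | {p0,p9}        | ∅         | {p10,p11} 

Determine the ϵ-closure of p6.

{p2, p3, p5, p6, p9, p10}

Start with {p6}.
From p6 via ϵ: add p9, p10.
From p9 via ϵ: add p5.
From p10 via ϵ: add p3.
From p3 via ϵ: add p2.
No new states can be added; the closed set is {p2, p3, p5, p6, p9, p10}.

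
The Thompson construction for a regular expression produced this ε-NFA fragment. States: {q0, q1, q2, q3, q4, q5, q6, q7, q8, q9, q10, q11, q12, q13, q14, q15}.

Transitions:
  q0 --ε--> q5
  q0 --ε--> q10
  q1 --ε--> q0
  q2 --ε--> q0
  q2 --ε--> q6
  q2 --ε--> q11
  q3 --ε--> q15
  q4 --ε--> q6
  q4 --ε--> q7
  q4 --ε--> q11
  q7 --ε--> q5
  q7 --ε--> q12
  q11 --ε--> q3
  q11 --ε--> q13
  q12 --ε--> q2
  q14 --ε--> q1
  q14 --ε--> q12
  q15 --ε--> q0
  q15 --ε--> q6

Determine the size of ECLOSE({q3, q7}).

11

Start with {q3, q7}.
From q3 via ε: add q15.
From q7 via ε: add q5, q12.
From q12 via ε: add q2.
From q15 via ε: add q0, q6.
From q0 via ε: add q10.
From q2 via ε: add q11.
From q11 via ε: add q13.
ε-closure = {q0, q2, q3, q5, q6, q7, q10, q11, q12, q13, q15}, which has 11 states.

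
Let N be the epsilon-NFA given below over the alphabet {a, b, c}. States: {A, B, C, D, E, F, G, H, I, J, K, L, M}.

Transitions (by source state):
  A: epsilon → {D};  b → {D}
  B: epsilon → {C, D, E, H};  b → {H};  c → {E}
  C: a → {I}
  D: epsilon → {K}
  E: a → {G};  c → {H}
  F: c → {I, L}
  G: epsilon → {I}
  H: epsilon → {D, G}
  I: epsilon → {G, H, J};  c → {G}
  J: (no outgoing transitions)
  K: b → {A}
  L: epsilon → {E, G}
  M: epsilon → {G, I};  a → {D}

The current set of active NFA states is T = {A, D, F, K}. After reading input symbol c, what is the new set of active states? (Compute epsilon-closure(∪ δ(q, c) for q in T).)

F on c → {I, L}.
No c-transition from A, D, K.
Union after reading c: {I, L}.
Now take the epsilon-closure:
From I via epsilon: add G, H, J.
From L via epsilon: add E.
From H via epsilon: add D.
From D via epsilon: add K.
No new states can be added; the closed set is {D, E, G, H, I, J, K, L}.

{D, E, G, H, I, J, K, L}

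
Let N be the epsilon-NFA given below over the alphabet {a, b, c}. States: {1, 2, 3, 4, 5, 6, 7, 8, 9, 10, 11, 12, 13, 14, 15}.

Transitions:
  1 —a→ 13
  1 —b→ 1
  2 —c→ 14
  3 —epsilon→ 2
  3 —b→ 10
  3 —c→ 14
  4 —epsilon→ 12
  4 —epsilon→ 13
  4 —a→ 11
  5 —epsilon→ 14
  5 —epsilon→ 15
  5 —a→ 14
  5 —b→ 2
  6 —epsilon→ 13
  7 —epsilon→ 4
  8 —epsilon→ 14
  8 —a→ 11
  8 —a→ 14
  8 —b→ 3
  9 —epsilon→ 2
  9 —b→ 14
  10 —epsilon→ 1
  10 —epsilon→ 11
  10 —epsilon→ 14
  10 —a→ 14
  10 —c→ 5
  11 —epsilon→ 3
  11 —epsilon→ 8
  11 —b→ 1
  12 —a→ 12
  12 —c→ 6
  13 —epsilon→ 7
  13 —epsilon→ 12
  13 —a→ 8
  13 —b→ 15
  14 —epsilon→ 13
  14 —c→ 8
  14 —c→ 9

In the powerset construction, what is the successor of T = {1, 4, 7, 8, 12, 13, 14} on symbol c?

12 on c → {6}.
14 on c → {8, 9}.
No c-transition from 1, 4, 7, 8, 13.
Union after reading c: {6, 8, 9}.
Now take the epsilon-closure:
From 6 via epsilon: add 13.
From 8 via epsilon: add 14.
From 9 via epsilon: add 2.
From 13 via epsilon: add 7, 12.
From 7 via epsilon: add 4.
No new states can be added; the closed set is {2, 4, 6, 7, 8, 9, 12, 13, 14}.

{2, 4, 6, 7, 8, 9, 12, 13, 14}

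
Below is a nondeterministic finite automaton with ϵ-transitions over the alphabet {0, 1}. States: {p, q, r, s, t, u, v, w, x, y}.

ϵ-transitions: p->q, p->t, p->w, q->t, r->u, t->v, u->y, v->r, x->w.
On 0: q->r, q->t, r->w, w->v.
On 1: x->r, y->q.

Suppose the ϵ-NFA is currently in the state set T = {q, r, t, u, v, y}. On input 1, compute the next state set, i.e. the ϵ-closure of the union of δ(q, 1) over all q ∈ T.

y on 1 → {q}.
No 1-transition from q, r, t, u, v.
Union after reading 1: {q}.
Now take the ϵ-closure:
From q via ϵ: add t.
From t via ϵ: add v.
From v via ϵ: add r.
From r via ϵ: add u.
From u via ϵ: add y.
No new states can be added; the closed set is {q, r, t, u, v, y}.

{q, r, t, u, v, y}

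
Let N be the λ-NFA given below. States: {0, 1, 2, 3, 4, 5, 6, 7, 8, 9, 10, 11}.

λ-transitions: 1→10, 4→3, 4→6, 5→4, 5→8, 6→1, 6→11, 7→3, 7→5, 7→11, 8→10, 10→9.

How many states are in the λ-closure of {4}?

7

Start with {4}.
From 4 via λ: add 3, 6.
From 6 via λ: add 1, 11.
From 1 via λ: add 10.
From 10 via λ: add 9.
λ-closure = {1, 3, 4, 6, 9, 10, 11}, which has 7 states.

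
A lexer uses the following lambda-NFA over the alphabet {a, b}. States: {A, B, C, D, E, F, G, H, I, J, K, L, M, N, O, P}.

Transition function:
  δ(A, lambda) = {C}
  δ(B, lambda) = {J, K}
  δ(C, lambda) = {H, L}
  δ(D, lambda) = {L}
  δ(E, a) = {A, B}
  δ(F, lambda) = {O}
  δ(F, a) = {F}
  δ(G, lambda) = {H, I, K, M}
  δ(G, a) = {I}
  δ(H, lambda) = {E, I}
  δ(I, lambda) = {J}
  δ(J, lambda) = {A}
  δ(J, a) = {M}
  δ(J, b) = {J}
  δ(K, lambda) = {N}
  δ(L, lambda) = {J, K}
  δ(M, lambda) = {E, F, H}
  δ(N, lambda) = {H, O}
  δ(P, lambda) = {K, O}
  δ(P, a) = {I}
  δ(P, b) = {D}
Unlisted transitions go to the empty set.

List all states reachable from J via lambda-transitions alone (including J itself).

{A, C, E, H, I, J, K, L, N, O}

Start with {J}.
From J via lambda: add A.
From A via lambda: add C.
From C via lambda: add H, L.
From H via lambda: add E, I.
From L via lambda: add K.
From K via lambda: add N.
From N via lambda: add O.
No new states can be added; the closed set is {A, C, E, H, I, J, K, L, N, O}.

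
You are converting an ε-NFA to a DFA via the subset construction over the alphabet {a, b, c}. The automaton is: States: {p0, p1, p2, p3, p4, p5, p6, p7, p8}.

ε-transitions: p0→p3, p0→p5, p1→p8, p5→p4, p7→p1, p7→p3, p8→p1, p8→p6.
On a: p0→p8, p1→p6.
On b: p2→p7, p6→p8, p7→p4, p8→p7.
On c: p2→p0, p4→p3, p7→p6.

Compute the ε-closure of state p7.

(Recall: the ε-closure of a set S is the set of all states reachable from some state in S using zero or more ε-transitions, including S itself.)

Start with {p7}.
From p7 via ε: add p1, p3.
From p1 via ε: add p8.
From p8 via ε: add p6.
No new states can be added; the closed set is {p1, p3, p6, p7, p8}.

{p1, p3, p6, p7, p8}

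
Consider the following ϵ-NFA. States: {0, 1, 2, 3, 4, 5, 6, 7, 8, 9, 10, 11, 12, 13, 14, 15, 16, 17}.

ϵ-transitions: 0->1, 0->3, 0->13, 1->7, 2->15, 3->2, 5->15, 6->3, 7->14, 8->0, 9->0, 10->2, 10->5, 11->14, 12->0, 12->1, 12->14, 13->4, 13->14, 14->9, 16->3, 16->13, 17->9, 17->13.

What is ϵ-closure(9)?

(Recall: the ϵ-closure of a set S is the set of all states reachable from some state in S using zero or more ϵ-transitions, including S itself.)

{0, 1, 2, 3, 4, 7, 9, 13, 14, 15}

Start with {9}.
From 9 via ϵ: add 0.
From 0 via ϵ: add 1, 3, 13.
From 1 via ϵ: add 7.
From 3 via ϵ: add 2.
From 13 via ϵ: add 4, 14.
From 2 via ϵ: add 15.
No new states can be added; the closed set is {0, 1, 2, 3, 4, 7, 9, 13, 14, 15}.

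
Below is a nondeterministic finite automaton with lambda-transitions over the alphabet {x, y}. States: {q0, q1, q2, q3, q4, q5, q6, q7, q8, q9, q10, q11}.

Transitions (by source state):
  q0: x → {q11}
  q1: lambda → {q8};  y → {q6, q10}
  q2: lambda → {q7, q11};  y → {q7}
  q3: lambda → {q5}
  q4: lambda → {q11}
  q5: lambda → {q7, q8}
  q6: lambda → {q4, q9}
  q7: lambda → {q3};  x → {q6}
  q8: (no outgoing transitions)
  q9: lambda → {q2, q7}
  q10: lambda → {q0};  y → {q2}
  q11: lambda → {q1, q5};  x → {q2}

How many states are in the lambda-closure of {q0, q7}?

Start with {q0, q7}.
From q7 via lambda: add q3.
From q3 via lambda: add q5.
From q5 via lambda: add q8.
lambda-closure = {q0, q3, q5, q7, q8}, which has 5 states.

5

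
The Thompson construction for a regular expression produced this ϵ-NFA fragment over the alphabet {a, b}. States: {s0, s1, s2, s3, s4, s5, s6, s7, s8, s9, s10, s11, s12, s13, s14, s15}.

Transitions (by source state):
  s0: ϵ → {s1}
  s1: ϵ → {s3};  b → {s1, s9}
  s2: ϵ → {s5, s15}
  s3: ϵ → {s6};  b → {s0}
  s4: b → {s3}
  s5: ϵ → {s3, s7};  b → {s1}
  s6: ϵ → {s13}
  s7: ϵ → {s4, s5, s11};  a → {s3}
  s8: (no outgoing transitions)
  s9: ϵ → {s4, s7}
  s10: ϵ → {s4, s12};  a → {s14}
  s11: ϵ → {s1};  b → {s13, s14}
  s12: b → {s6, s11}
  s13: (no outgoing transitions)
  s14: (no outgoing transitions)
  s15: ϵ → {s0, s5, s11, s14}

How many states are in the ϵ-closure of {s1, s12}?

5

Start with {s1, s12}.
From s1 via ϵ: add s3.
From s3 via ϵ: add s6.
From s6 via ϵ: add s13.
ϵ-closure = {s1, s3, s6, s12, s13}, which has 5 states.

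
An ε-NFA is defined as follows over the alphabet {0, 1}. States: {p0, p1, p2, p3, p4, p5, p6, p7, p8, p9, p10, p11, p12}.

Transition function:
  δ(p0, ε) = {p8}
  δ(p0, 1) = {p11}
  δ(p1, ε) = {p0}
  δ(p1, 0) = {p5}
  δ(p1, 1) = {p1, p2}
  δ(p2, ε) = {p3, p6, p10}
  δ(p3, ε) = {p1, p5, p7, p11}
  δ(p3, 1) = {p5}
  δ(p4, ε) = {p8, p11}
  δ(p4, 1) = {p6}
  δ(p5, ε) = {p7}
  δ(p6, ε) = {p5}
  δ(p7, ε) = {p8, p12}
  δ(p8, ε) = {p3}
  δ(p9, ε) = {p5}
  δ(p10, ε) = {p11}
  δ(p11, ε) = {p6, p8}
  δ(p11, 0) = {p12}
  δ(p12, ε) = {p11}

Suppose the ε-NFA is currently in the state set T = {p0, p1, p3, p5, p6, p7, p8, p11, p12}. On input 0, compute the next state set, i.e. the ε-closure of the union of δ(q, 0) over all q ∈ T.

{p0, p1, p3, p5, p6, p7, p8, p11, p12}

p1 on 0 → {p5}.
p11 on 0 → {p12}.
No 0-transition from p0, p3, p5, p6, p7, p8, p12.
Union after reading 0: {p5, p12}.
Now take the ε-closure:
From p5 via ε: add p7.
From p12 via ε: add p11.
From p7 via ε: add p8.
From p11 via ε: add p6.
From p8 via ε: add p3.
From p3 via ε: add p1.
From p1 via ε: add p0.
No new states can be added; the closed set is {p0, p1, p3, p5, p6, p7, p8, p11, p12}.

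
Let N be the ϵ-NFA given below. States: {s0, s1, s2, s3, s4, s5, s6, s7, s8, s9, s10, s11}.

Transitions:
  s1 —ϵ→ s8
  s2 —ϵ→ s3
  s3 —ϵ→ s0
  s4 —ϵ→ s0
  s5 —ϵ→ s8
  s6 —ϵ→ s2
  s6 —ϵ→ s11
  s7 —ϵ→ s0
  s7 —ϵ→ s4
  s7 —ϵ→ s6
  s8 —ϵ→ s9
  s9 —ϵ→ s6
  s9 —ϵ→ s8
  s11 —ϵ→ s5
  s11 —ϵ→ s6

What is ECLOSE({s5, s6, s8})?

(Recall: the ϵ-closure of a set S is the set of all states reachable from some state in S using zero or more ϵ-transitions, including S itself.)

{s0, s2, s3, s5, s6, s8, s9, s11}

Start with {s5, s6, s8}.
From s6 via ϵ: add s2, s11.
From s8 via ϵ: add s9.
From s2 via ϵ: add s3.
From s3 via ϵ: add s0.
No new states can be added; the closed set is {s0, s2, s3, s5, s6, s8, s9, s11}.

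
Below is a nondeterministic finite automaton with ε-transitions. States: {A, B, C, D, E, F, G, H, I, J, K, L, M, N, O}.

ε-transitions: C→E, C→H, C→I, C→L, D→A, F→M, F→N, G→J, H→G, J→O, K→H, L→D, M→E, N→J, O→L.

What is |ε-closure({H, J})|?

Start with {H, J}.
From H via ε: add G.
From J via ε: add O.
From O via ε: add L.
From L via ε: add D.
From D via ε: add A.
ε-closure = {A, D, G, H, J, L, O}, which has 7 states.

7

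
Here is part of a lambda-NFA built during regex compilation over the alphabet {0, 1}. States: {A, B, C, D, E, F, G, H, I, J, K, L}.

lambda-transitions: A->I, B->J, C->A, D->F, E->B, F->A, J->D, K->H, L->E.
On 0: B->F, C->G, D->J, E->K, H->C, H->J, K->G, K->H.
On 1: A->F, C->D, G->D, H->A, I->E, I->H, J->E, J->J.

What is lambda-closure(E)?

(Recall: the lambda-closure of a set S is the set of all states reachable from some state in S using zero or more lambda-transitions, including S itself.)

{A, B, D, E, F, I, J}

Start with {E}.
From E via lambda: add B.
From B via lambda: add J.
From J via lambda: add D.
From D via lambda: add F.
From F via lambda: add A.
From A via lambda: add I.
No new states can be added; the closed set is {A, B, D, E, F, I, J}.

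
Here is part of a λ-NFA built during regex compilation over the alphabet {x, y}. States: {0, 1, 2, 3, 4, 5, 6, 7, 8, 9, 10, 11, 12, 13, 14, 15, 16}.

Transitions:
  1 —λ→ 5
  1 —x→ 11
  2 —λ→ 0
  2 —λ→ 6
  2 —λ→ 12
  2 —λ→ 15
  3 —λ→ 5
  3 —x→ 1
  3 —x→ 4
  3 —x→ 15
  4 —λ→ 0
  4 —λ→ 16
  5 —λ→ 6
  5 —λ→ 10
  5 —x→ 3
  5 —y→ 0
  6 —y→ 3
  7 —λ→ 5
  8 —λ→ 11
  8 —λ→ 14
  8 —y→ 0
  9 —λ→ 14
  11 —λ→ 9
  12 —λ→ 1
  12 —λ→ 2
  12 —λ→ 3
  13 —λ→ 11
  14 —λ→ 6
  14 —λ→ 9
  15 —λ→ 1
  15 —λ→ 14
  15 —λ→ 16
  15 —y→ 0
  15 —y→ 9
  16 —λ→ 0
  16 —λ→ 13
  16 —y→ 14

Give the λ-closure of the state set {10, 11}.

Start with {10, 11}.
From 11 via λ: add 9.
From 9 via λ: add 14.
From 14 via λ: add 6.
No new states can be added; the closed set is {6, 9, 10, 11, 14}.

{6, 9, 10, 11, 14}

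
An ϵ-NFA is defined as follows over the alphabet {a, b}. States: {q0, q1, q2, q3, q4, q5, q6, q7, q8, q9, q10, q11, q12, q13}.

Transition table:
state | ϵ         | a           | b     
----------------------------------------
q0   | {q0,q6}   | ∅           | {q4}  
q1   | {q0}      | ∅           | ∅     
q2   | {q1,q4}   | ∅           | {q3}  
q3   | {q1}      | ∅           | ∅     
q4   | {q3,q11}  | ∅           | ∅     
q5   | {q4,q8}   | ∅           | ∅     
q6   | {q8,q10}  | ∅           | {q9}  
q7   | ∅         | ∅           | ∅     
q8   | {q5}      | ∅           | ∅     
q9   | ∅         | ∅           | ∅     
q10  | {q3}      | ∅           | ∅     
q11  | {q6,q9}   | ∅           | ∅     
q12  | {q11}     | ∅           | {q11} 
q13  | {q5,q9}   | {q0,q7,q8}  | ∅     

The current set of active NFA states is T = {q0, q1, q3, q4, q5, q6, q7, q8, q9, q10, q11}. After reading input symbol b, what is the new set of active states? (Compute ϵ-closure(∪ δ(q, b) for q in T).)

{q0, q1, q3, q4, q5, q6, q8, q9, q10, q11}

q0 on b → {q4}.
q6 on b → {q9}.
No b-transition from q1, q3, q4, q5, q7, q8, q9, q10, q11.
Union after reading b: {q4, q9}.
Now take the ϵ-closure:
From q4 via ϵ: add q3, q11.
From q3 via ϵ: add q1.
From q11 via ϵ: add q6.
From q1 via ϵ: add q0.
From q6 via ϵ: add q8, q10.
From q8 via ϵ: add q5.
No new states can be added; the closed set is {q0, q1, q3, q4, q5, q6, q8, q9, q10, q11}.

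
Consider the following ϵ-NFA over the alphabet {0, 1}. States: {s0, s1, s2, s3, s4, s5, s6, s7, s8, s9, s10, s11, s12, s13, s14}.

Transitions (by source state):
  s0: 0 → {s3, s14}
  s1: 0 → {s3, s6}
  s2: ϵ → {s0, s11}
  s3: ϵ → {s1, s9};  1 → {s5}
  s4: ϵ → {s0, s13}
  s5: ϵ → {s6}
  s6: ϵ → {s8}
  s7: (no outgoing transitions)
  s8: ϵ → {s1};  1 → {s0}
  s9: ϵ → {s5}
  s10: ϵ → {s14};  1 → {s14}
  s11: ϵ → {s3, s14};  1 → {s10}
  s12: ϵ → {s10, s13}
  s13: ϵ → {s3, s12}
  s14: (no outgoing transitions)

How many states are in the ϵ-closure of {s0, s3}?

7

Start with {s0, s3}.
From s3 via ϵ: add s1, s9.
From s9 via ϵ: add s5.
From s5 via ϵ: add s6.
From s6 via ϵ: add s8.
ϵ-closure = {s0, s1, s3, s5, s6, s8, s9}, which has 7 states.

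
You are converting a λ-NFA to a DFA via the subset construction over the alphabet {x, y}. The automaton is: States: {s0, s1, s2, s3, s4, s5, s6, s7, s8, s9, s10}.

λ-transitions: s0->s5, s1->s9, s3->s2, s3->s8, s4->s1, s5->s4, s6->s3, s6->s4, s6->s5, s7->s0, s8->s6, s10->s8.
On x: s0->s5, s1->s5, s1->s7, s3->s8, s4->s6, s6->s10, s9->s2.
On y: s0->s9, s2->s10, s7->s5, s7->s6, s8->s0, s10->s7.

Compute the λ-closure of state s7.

Start with {s7}.
From s7 via λ: add s0.
From s0 via λ: add s5.
From s5 via λ: add s4.
From s4 via λ: add s1.
From s1 via λ: add s9.
No new states can be added; the closed set is {s0, s1, s4, s5, s7, s9}.

{s0, s1, s4, s5, s7, s9}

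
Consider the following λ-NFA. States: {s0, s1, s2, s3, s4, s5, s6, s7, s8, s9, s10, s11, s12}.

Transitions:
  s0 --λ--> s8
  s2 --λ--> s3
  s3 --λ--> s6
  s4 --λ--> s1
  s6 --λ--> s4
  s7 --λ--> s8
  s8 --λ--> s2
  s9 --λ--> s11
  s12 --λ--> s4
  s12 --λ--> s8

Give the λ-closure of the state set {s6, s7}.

Start with {s6, s7}.
From s6 via λ: add s4.
From s7 via λ: add s8.
From s4 via λ: add s1.
From s8 via λ: add s2.
From s2 via λ: add s3.
No new states can be added; the closed set is {s1, s2, s3, s4, s6, s7, s8}.

{s1, s2, s3, s4, s6, s7, s8}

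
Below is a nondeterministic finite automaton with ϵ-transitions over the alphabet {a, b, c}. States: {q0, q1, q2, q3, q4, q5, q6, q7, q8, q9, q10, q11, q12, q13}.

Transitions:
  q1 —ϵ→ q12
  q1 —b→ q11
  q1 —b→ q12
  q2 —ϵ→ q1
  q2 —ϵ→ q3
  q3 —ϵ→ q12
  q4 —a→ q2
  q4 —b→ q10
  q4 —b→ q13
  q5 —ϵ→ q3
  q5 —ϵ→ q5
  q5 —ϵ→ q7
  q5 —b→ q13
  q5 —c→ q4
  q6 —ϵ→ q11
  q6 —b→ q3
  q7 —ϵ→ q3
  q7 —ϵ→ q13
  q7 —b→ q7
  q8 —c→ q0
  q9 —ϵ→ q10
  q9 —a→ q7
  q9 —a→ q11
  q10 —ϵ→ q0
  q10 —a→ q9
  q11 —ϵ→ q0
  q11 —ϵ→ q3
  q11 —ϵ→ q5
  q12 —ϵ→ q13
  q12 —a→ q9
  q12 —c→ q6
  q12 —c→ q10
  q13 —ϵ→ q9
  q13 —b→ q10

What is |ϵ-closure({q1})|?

6

Start with {q1}.
From q1 via ϵ: add q12.
From q12 via ϵ: add q13.
From q13 via ϵ: add q9.
From q9 via ϵ: add q10.
From q10 via ϵ: add q0.
ϵ-closure = {q0, q1, q9, q10, q12, q13}, which has 6 states.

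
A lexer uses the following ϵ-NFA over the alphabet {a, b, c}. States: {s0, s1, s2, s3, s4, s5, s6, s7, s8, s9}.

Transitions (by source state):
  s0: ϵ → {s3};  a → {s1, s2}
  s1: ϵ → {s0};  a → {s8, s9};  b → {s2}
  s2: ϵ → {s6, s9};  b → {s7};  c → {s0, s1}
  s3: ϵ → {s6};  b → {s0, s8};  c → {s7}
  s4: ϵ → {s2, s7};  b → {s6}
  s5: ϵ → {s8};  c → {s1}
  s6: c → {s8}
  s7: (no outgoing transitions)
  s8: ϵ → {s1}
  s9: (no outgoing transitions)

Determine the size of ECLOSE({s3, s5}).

Start with {s3, s5}.
From s3 via ϵ: add s6.
From s5 via ϵ: add s8.
From s8 via ϵ: add s1.
From s1 via ϵ: add s0.
ϵ-closure = {s0, s1, s3, s5, s6, s8}, which has 6 states.

6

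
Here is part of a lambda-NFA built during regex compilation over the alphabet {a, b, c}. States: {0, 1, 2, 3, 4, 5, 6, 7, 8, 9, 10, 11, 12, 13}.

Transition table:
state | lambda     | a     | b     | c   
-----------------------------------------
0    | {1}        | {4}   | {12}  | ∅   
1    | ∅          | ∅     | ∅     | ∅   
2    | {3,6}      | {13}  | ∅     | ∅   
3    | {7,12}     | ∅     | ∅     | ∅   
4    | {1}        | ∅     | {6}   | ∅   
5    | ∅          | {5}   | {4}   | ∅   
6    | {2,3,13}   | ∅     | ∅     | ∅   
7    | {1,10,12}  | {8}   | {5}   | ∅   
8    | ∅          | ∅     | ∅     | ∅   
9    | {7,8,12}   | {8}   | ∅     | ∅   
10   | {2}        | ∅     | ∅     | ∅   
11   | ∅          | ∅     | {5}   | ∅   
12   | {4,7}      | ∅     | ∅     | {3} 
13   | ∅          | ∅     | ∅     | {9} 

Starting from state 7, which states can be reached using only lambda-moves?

Start with {7}.
From 7 via lambda: add 1, 10, 12.
From 10 via lambda: add 2.
From 12 via lambda: add 4.
From 2 via lambda: add 3, 6.
From 6 via lambda: add 13.
No new states can be added; the closed set is {1, 2, 3, 4, 6, 7, 10, 12, 13}.

{1, 2, 3, 4, 6, 7, 10, 12, 13}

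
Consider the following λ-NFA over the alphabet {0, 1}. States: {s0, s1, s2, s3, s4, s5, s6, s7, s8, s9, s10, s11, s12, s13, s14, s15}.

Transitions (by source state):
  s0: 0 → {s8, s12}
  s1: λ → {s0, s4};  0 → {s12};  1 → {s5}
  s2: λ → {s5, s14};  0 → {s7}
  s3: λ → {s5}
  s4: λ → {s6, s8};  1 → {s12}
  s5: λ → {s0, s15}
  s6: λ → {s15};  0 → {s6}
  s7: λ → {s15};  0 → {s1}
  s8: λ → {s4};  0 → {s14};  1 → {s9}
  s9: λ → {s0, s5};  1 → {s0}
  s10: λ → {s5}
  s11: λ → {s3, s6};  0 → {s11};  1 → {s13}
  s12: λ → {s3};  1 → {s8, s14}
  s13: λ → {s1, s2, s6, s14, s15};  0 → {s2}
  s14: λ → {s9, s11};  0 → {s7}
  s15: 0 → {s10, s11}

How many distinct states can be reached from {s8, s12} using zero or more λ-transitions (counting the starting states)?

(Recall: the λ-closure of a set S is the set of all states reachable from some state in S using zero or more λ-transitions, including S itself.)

8

Start with {s8, s12}.
From s8 via λ: add s4.
From s12 via λ: add s3.
From s3 via λ: add s5.
From s4 via λ: add s6.
From s5 via λ: add s0, s15.
λ-closure = {s0, s3, s4, s5, s6, s8, s12, s15}, which has 8 states.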